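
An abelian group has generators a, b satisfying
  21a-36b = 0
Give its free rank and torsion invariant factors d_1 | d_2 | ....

Answer: M ≅ ℤ^1 ⊕ ℤ/3

Derivation:
rank_ℚ(R)=1; free=2−1=1
SNF(R) diag = [3] → torsion [3]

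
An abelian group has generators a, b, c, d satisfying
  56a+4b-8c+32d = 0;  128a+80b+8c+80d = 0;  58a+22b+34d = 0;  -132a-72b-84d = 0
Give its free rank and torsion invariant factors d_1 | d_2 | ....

Answer: M ≅ ℤ/2 ⊕ ℤ/4 ⊕ ℤ/8 ⊕ ℤ/24

Derivation:
rank_ℚ(R)=4; free=4−4=0
SNF(R) diag = [2, 4, 8, 24] → torsion [2, 4, 8, 24]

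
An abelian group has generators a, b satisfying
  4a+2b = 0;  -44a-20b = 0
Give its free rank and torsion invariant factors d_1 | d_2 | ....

Answer: M ≅ ℤ/2 ⊕ ℤ/4

Derivation:
rank_ℚ(R)=2; free=2−2=0
SNF(R) diag = [2, 4] → torsion [2, 4]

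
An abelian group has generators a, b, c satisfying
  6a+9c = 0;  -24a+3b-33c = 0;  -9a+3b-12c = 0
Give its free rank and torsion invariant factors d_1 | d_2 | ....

Answer: M ≅ ℤ/3 ⊕ ℤ/3 ⊕ ℤ/3

Derivation:
rank_ℚ(R)=3; free=3−3=0
SNF(R) diag = [3, 3, 3] → torsion [3, 3, 3]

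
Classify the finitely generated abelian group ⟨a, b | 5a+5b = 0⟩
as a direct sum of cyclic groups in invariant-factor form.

rank_ℚ(R)=1; free=2−1=1
SNF(R) diag = [5] → torsion [5]

Answer: M ≅ ℤ^1 ⊕ ℤ/5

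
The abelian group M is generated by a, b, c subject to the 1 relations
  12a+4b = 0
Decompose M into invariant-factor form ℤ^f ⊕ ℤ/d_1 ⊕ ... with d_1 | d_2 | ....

Answer: M ≅ ℤ^2 ⊕ ℤ/4

Derivation:
rank_ℚ(R)=1; free=3−1=2
SNF(R) diag = [4] → torsion [4]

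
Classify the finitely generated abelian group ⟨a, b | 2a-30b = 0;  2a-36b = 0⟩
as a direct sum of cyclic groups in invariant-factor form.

rank_ℚ(R)=2; free=2−2=0
SNF(R) diag = [2, 6] → torsion [2, 6]

Answer: M ≅ ℤ/2 ⊕ ℤ/6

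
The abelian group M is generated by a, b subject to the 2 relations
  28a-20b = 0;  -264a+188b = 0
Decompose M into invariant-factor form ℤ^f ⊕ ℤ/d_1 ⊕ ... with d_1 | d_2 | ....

Answer: M ≅ ℤ/4 ⊕ ℤ/4

Derivation:
rank_ℚ(R)=2; free=2−2=0
SNF(R) diag = [4, 4] → torsion [4, 4]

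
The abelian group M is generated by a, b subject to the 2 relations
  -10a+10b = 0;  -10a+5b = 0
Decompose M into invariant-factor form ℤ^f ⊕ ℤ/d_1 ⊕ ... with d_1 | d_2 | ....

Answer: M ≅ ℤ/5 ⊕ ℤ/10

Derivation:
rank_ℚ(R)=2; free=2−2=0
SNF(R) diag = [5, 10] → torsion [5, 10]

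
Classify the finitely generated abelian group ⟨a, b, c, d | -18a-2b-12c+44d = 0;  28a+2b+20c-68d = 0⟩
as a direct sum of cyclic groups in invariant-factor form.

Answer: M ≅ ℤ^2 ⊕ ℤ/2 ⊕ ℤ/2

Derivation:
rank_ℚ(R)=2; free=4−2=2
SNF(R) diag = [2, 2] → torsion [2, 2]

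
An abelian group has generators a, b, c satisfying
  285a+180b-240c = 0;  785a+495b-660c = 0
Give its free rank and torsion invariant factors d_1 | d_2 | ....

Answer: M ≅ ℤ^1 ⊕ ℤ/5 ⊕ ℤ/15

Derivation:
rank_ℚ(R)=2; free=3−2=1
SNF(R) diag = [5, 15] → torsion [5, 15]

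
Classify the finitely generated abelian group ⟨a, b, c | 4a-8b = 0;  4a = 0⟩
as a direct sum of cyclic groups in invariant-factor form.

Answer: M ≅ ℤ^1 ⊕ ℤ/4 ⊕ ℤ/8

Derivation:
rank_ℚ(R)=2; free=3−2=1
SNF(R) diag = [4, 8] → torsion [4, 8]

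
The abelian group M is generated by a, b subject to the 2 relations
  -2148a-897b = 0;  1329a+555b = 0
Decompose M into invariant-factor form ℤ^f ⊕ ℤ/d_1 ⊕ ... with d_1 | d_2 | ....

rank_ℚ(R)=2; free=2−2=0
SNF(R) diag = [3, 9] → torsion [3, 9]

Answer: M ≅ ℤ/3 ⊕ ℤ/9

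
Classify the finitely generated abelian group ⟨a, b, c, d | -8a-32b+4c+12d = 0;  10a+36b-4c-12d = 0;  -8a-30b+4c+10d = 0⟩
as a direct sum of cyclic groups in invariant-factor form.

rank_ℚ(R)=3; free=4−3=1
SNF(R) diag = [2, 2, 4] → torsion [2, 2, 4]

Answer: M ≅ ℤ^1 ⊕ ℤ/2 ⊕ ℤ/2 ⊕ ℤ/4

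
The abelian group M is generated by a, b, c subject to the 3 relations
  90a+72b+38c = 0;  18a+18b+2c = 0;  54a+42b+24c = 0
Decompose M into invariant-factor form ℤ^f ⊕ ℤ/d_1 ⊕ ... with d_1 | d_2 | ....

Answer: M ≅ ℤ/2 ⊕ ℤ/6 ⊕ ℤ/18

Derivation:
rank_ℚ(R)=3; free=3−3=0
SNF(R) diag = [2, 6, 18] → torsion [2, 6, 18]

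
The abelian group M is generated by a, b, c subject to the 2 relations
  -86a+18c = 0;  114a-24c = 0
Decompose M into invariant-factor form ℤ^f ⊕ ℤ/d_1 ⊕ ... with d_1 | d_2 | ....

Answer: M ≅ ℤ^1 ⊕ ℤ/2 ⊕ ℤ/6

Derivation:
rank_ℚ(R)=2; free=3−2=1
SNF(R) diag = [2, 6] → torsion [2, 6]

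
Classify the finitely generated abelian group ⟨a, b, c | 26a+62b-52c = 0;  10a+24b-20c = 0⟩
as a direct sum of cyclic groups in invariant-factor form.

Answer: M ≅ ℤ^1 ⊕ ℤ/2 ⊕ ℤ/2

Derivation:
rank_ℚ(R)=2; free=3−2=1
SNF(R) diag = [2, 2] → torsion [2, 2]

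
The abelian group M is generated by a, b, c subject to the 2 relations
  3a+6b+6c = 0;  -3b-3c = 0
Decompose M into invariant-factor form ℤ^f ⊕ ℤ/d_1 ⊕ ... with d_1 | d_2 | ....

Answer: M ≅ ℤ^1 ⊕ ℤ/3 ⊕ ℤ/3

Derivation:
rank_ℚ(R)=2; free=3−2=1
SNF(R) diag = [3, 3] → torsion [3, 3]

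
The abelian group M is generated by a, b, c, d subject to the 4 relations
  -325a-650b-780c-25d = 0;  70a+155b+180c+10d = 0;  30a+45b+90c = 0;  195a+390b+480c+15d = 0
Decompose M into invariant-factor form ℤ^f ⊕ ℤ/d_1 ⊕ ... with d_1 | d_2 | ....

rank_ℚ(R)=4; free=4−4=0
SNF(R) diag = [5, 15, 30, 60] → torsion [5, 15, 30, 60]

Answer: M ≅ ℤ/5 ⊕ ℤ/15 ⊕ ℤ/30 ⊕ ℤ/60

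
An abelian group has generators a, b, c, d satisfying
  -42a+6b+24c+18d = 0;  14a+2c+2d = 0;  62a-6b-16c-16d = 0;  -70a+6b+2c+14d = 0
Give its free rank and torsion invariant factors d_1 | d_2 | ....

Answer: M ≅ ℤ/2 ⊕ ℤ/6 ⊕ ℤ/6 ⊕ ℤ/18

Derivation:
rank_ℚ(R)=4; free=4−4=0
SNF(R) diag = [2, 6, 6, 18] → torsion [2, 6, 6, 18]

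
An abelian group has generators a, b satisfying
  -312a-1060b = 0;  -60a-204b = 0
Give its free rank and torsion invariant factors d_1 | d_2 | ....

rank_ℚ(R)=2; free=2−2=0
SNF(R) diag = [4, 12] → torsion [4, 12]

Answer: M ≅ ℤ/4 ⊕ ℤ/12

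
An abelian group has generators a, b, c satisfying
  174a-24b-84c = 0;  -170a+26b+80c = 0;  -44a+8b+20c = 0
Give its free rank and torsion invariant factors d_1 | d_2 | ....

rank_ℚ(R)=3; free=3−3=0
SNF(R) diag = [2, 6, 12] → torsion [2, 6, 12]

Answer: M ≅ ℤ/2 ⊕ ℤ/6 ⊕ ℤ/12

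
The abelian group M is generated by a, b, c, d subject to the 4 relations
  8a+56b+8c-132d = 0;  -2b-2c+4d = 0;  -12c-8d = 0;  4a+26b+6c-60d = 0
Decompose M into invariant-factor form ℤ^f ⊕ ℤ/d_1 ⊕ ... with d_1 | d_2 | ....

Answer: M ≅ ℤ/2 ⊕ ℤ/4 ⊕ ℤ/4 ⊕ ℤ/4

Derivation:
rank_ℚ(R)=4; free=4−4=0
SNF(R) diag = [2, 4, 4, 4] → torsion [2, 4, 4, 4]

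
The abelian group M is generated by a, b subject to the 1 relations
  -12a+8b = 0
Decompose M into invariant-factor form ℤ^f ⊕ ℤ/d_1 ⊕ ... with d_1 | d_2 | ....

Answer: M ≅ ℤ^1 ⊕ ℤ/4

Derivation:
rank_ℚ(R)=1; free=2−1=1
SNF(R) diag = [4] → torsion [4]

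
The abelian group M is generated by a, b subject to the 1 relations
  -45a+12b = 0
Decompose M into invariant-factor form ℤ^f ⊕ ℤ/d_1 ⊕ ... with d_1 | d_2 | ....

rank_ℚ(R)=1; free=2−1=1
SNF(R) diag = [3] → torsion [3]

Answer: M ≅ ℤ^1 ⊕ ℤ/3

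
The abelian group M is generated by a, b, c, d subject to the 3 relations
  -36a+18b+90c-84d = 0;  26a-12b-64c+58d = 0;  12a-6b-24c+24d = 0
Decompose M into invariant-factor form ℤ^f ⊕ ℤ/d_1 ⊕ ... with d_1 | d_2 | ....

Answer: M ≅ ℤ^1 ⊕ ℤ/2 ⊕ ℤ/6 ⊕ ℤ/6

Derivation:
rank_ℚ(R)=3; free=4−3=1
SNF(R) diag = [2, 6, 6] → torsion [2, 6, 6]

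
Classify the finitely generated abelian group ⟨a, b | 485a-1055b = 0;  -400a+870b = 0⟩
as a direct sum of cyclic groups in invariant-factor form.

rank_ℚ(R)=2; free=2−2=0
SNF(R) diag = [5, 10] → torsion [5, 10]

Answer: M ≅ ℤ/5 ⊕ ℤ/10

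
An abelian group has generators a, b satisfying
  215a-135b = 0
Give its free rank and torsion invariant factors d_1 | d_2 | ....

rank_ℚ(R)=1; free=2−1=1
SNF(R) diag = [5] → torsion [5]

Answer: M ≅ ℤ^1 ⊕ ℤ/5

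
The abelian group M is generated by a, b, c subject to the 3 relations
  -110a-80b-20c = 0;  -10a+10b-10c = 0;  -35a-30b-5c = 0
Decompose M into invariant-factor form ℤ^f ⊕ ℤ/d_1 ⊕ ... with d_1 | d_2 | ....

rank_ℚ(R)=3; free=3−3=0
SNF(R) diag = [5, 10, 30] → torsion [5, 10, 30]

Answer: M ≅ ℤ/5 ⊕ ℤ/10 ⊕ ℤ/30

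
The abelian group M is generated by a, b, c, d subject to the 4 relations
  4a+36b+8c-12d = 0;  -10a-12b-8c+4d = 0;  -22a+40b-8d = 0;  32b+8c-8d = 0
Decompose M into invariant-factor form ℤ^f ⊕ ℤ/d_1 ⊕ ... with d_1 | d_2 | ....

Answer: M ≅ ℤ/2 ⊕ ℤ/4 ⊕ ℤ/8 ⊕ ℤ/16

Derivation:
rank_ℚ(R)=4; free=4−4=0
SNF(R) diag = [2, 4, 8, 16] → torsion [2, 4, 8, 16]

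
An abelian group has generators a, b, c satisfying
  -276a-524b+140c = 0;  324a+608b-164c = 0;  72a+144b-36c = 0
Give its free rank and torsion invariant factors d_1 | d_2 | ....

rank_ℚ(R)=3; free=3−3=0
SNF(R) diag = [4, 12, 36] → torsion [4, 12, 36]

Answer: M ≅ ℤ/4 ⊕ ℤ/12 ⊕ ℤ/36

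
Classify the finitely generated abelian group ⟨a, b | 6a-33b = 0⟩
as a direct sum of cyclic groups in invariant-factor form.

Answer: M ≅ ℤ^1 ⊕ ℤ/3

Derivation:
rank_ℚ(R)=1; free=2−1=1
SNF(R) diag = [3] → torsion [3]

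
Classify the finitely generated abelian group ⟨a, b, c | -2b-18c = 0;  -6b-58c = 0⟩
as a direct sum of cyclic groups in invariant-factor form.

rank_ℚ(R)=2; free=3−2=1
SNF(R) diag = [2, 4] → torsion [2, 4]

Answer: M ≅ ℤ^1 ⊕ ℤ/2 ⊕ ℤ/4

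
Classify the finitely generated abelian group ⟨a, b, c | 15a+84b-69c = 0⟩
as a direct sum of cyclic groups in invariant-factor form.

Answer: M ≅ ℤ^2 ⊕ ℤ/3

Derivation:
rank_ℚ(R)=1; free=3−1=2
SNF(R) diag = [3] → torsion [3]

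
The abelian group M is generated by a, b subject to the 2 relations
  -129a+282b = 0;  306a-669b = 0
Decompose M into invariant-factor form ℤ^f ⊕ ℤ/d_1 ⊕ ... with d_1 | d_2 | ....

Answer: M ≅ ℤ/3 ⊕ ℤ/3

Derivation:
rank_ℚ(R)=2; free=2−2=0
SNF(R) diag = [3, 3] → torsion [3, 3]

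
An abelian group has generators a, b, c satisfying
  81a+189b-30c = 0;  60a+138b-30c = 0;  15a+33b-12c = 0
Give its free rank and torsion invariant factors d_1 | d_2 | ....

Answer: M ≅ ℤ/3 ⊕ ℤ/6 ⊕ ℤ/12

Derivation:
rank_ℚ(R)=3; free=3−3=0
SNF(R) diag = [3, 6, 12] → torsion [3, 6, 12]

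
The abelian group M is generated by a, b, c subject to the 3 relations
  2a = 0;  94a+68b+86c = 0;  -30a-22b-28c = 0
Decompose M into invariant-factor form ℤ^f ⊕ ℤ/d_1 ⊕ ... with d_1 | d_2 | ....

Answer: M ≅ ℤ/2 ⊕ ℤ/2 ⊕ ℤ/6

Derivation:
rank_ℚ(R)=3; free=3−3=0
SNF(R) diag = [2, 2, 6] → torsion [2, 2, 6]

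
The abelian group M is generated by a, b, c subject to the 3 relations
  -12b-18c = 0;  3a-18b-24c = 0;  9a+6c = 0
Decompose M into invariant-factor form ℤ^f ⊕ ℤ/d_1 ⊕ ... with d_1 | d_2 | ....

Answer: M ≅ ℤ/3 ⊕ ℤ/6 ⊕ ℤ/6

Derivation:
rank_ℚ(R)=3; free=3−3=0
SNF(R) diag = [3, 6, 6] → torsion [3, 6, 6]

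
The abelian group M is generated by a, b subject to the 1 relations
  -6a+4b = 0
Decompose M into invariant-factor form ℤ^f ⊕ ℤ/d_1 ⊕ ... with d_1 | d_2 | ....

rank_ℚ(R)=1; free=2−1=1
SNF(R) diag = [2] → torsion [2]

Answer: M ≅ ℤ^1 ⊕ ℤ/2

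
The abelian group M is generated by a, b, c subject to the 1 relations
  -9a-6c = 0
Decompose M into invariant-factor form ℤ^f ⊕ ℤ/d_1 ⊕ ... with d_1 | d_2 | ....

Answer: M ≅ ℤ^2 ⊕ ℤ/3

Derivation:
rank_ℚ(R)=1; free=3−1=2
SNF(R) diag = [3] → torsion [3]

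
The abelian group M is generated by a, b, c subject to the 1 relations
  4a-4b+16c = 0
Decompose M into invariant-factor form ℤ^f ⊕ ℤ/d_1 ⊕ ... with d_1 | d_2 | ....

Answer: M ≅ ℤ^2 ⊕ ℤ/4

Derivation:
rank_ℚ(R)=1; free=3−1=2
SNF(R) diag = [4] → torsion [4]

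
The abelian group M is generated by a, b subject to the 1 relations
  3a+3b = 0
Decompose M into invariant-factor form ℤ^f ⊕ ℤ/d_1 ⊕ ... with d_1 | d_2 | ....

Answer: M ≅ ℤ^1 ⊕ ℤ/3

Derivation:
rank_ℚ(R)=1; free=2−1=1
SNF(R) diag = [3] → torsion [3]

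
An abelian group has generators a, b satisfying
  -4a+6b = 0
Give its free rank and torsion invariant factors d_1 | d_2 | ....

Answer: M ≅ ℤ^1 ⊕ ℤ/2

Derivation:
rank_ℚ(R)=1; free=2−1=1
SNF(R) diag = [2] → torsion [2]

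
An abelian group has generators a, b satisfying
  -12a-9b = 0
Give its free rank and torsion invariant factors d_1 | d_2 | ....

rank_ℚ(R)=1; free=2−1=1
SNF(R) diag = [3] → torsion [3]

Answer: M ≅ ℤ^1 ⊕ ℤ/3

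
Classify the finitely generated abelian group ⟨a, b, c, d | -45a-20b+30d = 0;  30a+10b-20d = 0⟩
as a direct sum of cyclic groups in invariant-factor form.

rank_ℚ(R)=2; free=4−2=2
SNF(R) diag = [5, 10] → torsion [5, 10]

Answer: M ≅ ℤ^2 ⊕ ℤ/5 ⊕ ℤ/10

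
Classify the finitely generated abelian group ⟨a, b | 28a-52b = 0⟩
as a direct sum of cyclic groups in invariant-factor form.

Answer: M ≅ ℤ^1 ⊕ ℤ/4

Derivation:
rank_ℚ(R)=1; free=2−1=1
SNF(R) diag = [4] → torsion [4]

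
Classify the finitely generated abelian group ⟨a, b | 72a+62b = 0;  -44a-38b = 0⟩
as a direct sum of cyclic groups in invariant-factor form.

Answer: M ≅ ℤ/2 ⊕ ℤ/4

Derivation:
rank_ℚ(R)=2; free=2−2=0
SNF(R) diag = [2, 4] → torsion [2, 4]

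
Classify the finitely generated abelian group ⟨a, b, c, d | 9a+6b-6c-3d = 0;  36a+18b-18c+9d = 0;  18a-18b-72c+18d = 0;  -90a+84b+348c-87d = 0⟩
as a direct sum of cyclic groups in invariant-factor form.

Answer: M ≅ ℤ/3 ⊕ ℤ/9 ⊕ ℤ/18 ⊕ ℤ/18

Derivation:
rank_ℚ(R)=4; free=4−4=0
SNF(R) diag = [3, 9, 18, 18] → torsion [3, 9, 18, 18]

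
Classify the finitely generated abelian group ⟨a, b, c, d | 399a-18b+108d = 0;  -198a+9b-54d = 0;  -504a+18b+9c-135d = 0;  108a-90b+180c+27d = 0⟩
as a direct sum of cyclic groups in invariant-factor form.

rank_ℚ(R)=4; free=4−4=0
SNF(R) diag = [3, 9, 9, 27] → torsion [3, 9, 9, 27]

Answer: M ≅ ℤ/3 ⊕ ℤ/9 ⊕ ℤ/9 ⊕ ℤ/27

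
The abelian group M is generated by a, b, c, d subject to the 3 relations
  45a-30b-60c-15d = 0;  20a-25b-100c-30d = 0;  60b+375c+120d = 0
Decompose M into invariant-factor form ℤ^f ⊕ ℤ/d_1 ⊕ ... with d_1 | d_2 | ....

rank_ℚ(R)=3; free=4−3=1
SNF(R) diag = [5, 15, 15] → torsion [5, 15, 15]

Answer: M ≅ ℤ^1 ⊕ ℤ/5 ⊕ ℤ/15 ⊕ ℤ/15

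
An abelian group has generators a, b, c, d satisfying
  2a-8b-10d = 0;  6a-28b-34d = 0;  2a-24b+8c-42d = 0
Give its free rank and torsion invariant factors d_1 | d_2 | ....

rank_ℚ(R)=3; free=4−3=1
SNF(R) diag = [2, 4, 8] → torsion [2, 4, 8]

Answer: M ≅ ℤ^1 ⊕ ℤ/2 ⊕ ℤ/4 ⊕ ℤ/8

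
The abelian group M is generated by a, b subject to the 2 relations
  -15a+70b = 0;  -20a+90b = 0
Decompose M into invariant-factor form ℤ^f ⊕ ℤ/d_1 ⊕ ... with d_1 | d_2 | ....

rank_ℚ(R)=2; free=2−2=0
SNF(R) diag = [5, 10] → torsion [5, 10]

Answer: M ≅ ℤ/5 ⊕ ℤ/10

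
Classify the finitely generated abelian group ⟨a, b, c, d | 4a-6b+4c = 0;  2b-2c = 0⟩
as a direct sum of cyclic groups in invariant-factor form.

Answer: M ≅ ℤ^2 ⊕ ℤ/2 ⊕ ℤ/2

Derivation:
rank_ℚ(R)=2; free=4−2=2
SNF(R) diag = [2, 2] → torsion [2, 2]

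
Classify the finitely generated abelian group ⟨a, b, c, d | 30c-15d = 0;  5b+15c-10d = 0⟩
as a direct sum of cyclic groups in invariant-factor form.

rank_ℚ(R)=2; free=4−2=2
SNF(R) diag = [5, 15] → torsion [5, 15]

Answer: M ≅ ℤ^2 ⊕ ℤ/5 ⊕ ℤ/15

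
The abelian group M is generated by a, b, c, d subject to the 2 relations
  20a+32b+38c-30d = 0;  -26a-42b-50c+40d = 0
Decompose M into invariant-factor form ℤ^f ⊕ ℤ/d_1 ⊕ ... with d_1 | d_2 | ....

Answer: M ≅ ℤ^2 ⊕ ℤ/2 ⊕ ℤ/2

Derivation:
rank_ℚ(R)=2; free=4−2=2
SNF(R) diag = [2, 2] → torsion [2, 2]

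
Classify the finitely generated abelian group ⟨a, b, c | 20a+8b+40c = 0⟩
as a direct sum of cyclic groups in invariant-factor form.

rank_ℚ(R)=1; free=3−1=2
SNF(R) diag = [4] → torsion [4]

Answer: M ≅ ℤ^2 ⊕ ℤ/4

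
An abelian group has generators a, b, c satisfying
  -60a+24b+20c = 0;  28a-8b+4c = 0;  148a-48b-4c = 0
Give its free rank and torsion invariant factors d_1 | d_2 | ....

Answer: M ≅ ℤ/4 ⊕ ℤ/8 ⊕ ℤ/8

Derivation:
rank_ℚ(R)=3; free=3−3=0
SNF(R) diag = [4, 8, 8] → torsion [4, 8, 8]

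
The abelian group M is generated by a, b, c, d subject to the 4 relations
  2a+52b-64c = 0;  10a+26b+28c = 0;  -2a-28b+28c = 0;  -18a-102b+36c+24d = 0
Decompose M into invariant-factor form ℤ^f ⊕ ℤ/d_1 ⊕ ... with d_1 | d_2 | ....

rank_ℚ(R)=4; free=4−4=0
SNF(R) diag = [2, 6, 12, 24] → torsion [2, 6, 12, 24]

Answer: M ≅ ℤ/2 ⊕ ℤ/6 ⊕ ℤ/12 ⊕ ℤ/24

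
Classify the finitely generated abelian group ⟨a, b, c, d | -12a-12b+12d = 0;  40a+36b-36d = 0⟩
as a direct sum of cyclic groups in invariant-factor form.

Answer: M ≅ ℤ^2 ⊕ ℤ/4 ⊕ ℤ/12

Derivation:
rank_ℚ(R)=2; free=4−2=2
SNF(R) diag = [4, 12] → torsion [4, 12]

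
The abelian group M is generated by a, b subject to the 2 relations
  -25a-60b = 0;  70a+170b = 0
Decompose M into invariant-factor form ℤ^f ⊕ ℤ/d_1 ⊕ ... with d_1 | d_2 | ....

Answer: M ≅ ℤ/5 ⊕ ℤ/10

Derivation:
rank_ℚ(R)=2; free=2−2=0
SNF(R) diag = [5, 10] → torsion [5, 10]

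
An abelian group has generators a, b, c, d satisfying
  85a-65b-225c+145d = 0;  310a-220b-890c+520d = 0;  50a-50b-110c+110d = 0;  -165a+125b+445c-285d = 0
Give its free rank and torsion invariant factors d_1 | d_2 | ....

Answer: M ≅ ℤ/5 ⊕ ℤ/10 ⊕ ℤ/20 ⊕ ℤ/60

Derivation:
rank_ℚ(R)=4; free=4−4=0
SNF(R) diag = [5, 10, 20, 60] → torsion [5, 10, 20, 60]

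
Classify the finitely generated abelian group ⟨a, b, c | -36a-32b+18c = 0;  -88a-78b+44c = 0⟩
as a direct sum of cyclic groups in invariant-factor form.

rank_ℚ(R)=2; free=3−2=1
SNF(R) diag = [2, 2] → torsion [2, 2]

Answer: M ≅ ℤ^1 ⊕ ℤ/2 ⊕ ℤ/2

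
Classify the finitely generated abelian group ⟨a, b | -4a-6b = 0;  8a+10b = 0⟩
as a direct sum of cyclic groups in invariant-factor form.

Answer: M ≅ ℤ/2 ⊕ ℤ/4

Derivation:
rank_ℚ(R)=2; free=2−2=0
SNF(R) diag = [2, 4] → torsion [2, 4]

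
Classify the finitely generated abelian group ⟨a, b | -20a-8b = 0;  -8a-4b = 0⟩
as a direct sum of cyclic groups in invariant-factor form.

Answer: M ≅ ℤ/4 ⊕ ℤ/4

Derivation:
rank_ℚ(R)=2; free=2−2=0
SNF(R) diag = [4, 4] → torsion [4, 4]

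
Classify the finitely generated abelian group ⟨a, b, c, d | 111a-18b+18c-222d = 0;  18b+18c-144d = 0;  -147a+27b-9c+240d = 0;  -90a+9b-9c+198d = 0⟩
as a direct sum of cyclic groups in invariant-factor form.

Answer: M ≅ ℤ/3 ⊕ ℤ/9 ⊕ ℤ/18 ⊕ ℤ/36

Derivation:
rank_ℚ(R)=4; free=4−4=0
SNF(R) diag = [3, 9, 18, 36] → torsion [3, 9, 18, 36]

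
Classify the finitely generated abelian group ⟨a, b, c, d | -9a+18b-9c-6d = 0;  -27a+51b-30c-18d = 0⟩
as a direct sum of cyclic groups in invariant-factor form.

rank_ℚ(R)=2; free=4−2=2
SNF(R) diag = [3, 3] → torsion [3, 3]

Answer: M ≅ ℤ^2 ⊕ ℤ/3 ⊕ ℤ/3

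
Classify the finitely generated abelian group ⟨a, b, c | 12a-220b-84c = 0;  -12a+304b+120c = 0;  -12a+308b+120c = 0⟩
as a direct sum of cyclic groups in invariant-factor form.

Answer: M ≅ ℤ/4 ⊕ ℤ/12 ⊕ ℤ/36

Derivation:
rank_ℚ(R)=3; free=3−3=0
SNF(R) diag = [4, 12, 36] → torsion [4, 12, 36]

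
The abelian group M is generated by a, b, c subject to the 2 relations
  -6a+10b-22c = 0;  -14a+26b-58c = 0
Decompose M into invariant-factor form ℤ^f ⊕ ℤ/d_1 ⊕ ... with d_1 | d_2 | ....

Answer: M ≅ ℤ^1 ⊕ ℤ/2 ⊕ ℤ/4

Derivation:
rank_ℚ(R)=2; free=3−2=1
SNF(R) diag = [2, 4] → torsion [2, 4]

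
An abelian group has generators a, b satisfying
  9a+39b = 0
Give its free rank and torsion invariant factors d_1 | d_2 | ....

rank_ℚ(R)=1; free=2−1=1
SNF(R) diag = [3] → torsion [3]

Answer: M ≅ ℤ^1 ⊕ ℤ/3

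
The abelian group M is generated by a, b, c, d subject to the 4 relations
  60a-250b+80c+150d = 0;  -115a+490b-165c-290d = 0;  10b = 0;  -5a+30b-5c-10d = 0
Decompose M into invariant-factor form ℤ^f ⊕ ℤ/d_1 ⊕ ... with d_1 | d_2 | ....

Answer: M ≅ ℤ/5 ⊕ ℤ/10 ⊕ ℤ/10 ⊕ ℤ/30

Derivation:
rank_ℚ(R)=4; free=4−4=0
SNF(R) diag = [5, 10, 10, 30] → torsion [5, 10, 10, 30]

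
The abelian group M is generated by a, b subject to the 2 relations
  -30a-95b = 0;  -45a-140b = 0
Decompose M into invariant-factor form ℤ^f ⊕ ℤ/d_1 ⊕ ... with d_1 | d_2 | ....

rank_ℚ(R)=2; free=2−2=0
SNF(R) diag = [5, 15] → torsion [5, 15]

Answer: M ≅ ℤ/5 ⊕ ℤ/15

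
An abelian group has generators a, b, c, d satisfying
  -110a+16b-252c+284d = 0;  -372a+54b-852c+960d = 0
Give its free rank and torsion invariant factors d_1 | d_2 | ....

Answer: M ≅ ℤ^2 ⊕ ℤ/2 ⊕ ℤ/6

Derivation:
rank_ℚ(R)=2; free=4−2=2
SNF(R) diag = [2, 6] → torsion [2, 6]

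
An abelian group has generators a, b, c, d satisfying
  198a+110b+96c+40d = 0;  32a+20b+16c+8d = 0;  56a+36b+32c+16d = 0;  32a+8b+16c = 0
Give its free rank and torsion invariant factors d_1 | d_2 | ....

rank_ℚ(R)=4; free=4−4=0
SNF(R) diag = [2, 4, 8, 16] → torsion [2, 4, 8, 16]

Answer: M ≅ ℤ/2 ⊕ ℤ/4 ⊕ ℤ/8 ⊕ ℤ/16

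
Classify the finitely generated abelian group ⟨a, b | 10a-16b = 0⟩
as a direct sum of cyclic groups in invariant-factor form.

Answer: M ≅ ℤ^1 ⊕ ℤ/2

Derivation:
rank_ℚ(R)=1; free=2−1=1
SNF(R) diag = [2] → torsion [2]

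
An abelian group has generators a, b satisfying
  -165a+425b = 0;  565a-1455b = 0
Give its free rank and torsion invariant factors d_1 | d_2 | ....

rank_ℚ(R)=2; free=2−2=0
SNF(R) diag = [5, 10] → torsion [5, 10]

Answer: M ≅ ℤ/5 ⊕ ℤ/10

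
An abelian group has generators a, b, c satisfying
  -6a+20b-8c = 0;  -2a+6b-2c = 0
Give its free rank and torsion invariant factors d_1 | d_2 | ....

rank_ℚ(R)=2; free=3−2=1
SNF(R) diag = [2, 2] → torsion [2, 2]

Answer: M ≅ ℤ^1 ⊕ ℤ/2 ⊕ ℤ/2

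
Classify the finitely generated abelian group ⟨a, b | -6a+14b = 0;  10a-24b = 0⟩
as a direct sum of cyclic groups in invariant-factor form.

rank_ℚ(R)=2; free=2−2=0
SNF(R) diag = [2, 2] → torsion [2, 2]

Answer: M ≅ ℤ/2 ⊕ ℤ/2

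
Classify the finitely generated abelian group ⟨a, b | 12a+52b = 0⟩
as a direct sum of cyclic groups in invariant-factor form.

rank_ℚ(R)=1; free=2−1=1
SNF(R) diag = [4] → torsion [4]

Answer: M ≅ ℤ^1 ⊕ ℤ/4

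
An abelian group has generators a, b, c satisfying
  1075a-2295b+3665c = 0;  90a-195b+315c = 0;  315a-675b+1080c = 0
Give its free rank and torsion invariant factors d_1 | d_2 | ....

rank_ℚ(R)=3; free=3−3=0
SNF(R) diag = [5, 15, 45] → torsion [5, 15, 45]

Answer: M ≅ ℤ/5 ⊕ ℤ/15 ⊕ ℤ/45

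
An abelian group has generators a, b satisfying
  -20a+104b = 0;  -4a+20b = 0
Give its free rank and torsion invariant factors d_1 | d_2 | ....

Answer: M ≅ ℤ/4 ⊕ ℤ/4

Derivation:
rank_ℚ(R)=2; free=2−2=0
SNF(R) diag = [4, 4] → torsion [4, 4]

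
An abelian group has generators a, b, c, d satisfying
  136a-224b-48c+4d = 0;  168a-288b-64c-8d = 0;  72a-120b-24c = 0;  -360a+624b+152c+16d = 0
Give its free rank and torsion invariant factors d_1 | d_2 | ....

rank_ℚ(R)=4; free=4−4=0
SNF(R) diag = [4, 8, 24, 24] → torsion [4, 8, 24, 24]

Answer: M ≅ ℤ/4 ⊕ ℤ/8 ⊕ ℤ/24 ⊕ ℤ/24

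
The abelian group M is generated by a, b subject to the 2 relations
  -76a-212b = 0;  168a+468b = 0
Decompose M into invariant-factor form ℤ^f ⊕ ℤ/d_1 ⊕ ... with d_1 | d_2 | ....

rank_ℚ(R)=2; free=2−2=0
SNF(R) diag = [4, 12] → torsion [4, 12]

Answer: M ≅ ℤ/4 ⊕ ℤ/12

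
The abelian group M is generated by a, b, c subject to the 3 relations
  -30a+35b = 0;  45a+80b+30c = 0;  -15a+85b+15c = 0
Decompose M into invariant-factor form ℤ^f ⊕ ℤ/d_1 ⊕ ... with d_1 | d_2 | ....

Answer: M ≅ ℤ/5 ⊕ ℤ/15 ⊕ ℤ/15

Derivation:
rank_ℚ(R)=3; free=3−3=0
SNF(R) diag = [5, 15, 15] → torsion [5, 15, 15]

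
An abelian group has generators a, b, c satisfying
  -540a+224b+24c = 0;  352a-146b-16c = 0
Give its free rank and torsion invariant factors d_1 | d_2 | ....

Answer: M ≅ ℤ^1 ⊕ ℤ/2 ⊕ ℤ/4

Derivation:
rank_ℚ(R)=2; free=3−2=1
SNF(R) diag = [2, 4] → torsion [2, 4]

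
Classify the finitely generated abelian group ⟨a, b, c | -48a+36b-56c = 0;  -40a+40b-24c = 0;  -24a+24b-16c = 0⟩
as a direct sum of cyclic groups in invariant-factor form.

Answer: M ≅ ℤ/4 ⊕ ℤ/8 ⊕ ℤ/24

Derivation:
rank_ℚ(R)=3; free=3−3=0
SNF(R) diag = [4, 8, 24] → torsion [4, 8, 24]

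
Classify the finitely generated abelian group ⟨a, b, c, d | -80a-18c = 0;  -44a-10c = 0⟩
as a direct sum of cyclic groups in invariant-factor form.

Answer: M ≅ ℤ^2 ⊕ ℤ/2 ⊕ ℤ/4

Derivation:
rank_ℚ(R)=2; free=4−2=2
SNF(R) diag = [2, 4] → torsion [2, 4]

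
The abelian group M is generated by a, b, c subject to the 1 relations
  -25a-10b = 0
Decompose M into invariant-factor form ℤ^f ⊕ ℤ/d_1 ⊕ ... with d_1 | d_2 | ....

rank_ℚ(R)=1; free=3−1=2
SNF(R) diag = [5] → torsion [5]

Answer: M ≅ ℤ^2 ⊕ ℤ/5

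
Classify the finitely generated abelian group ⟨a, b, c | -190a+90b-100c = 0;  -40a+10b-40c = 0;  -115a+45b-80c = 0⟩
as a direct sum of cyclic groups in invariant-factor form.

Answer: M ≅ ℤ/5 ⊕ ℤ/10 ⊕ ℤ/20

Derivation:
rank_ℚ(R)=3; free=3−3=0
SNF(R) diag = [5, 10, 20] → torsion [5, 10, 20]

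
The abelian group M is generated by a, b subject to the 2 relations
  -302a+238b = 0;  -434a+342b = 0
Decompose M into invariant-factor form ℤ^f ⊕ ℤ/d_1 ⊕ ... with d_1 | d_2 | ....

rank_ℚ(R)=2; free=2−2=0
SNF(R) diag = [2, 4] → torsion [2, 4]

Answer: M ≅ ℤ/2 ⊕ ℤ/4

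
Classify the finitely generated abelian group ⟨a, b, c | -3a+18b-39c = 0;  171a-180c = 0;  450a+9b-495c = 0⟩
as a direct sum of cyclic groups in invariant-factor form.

Answer: M ≅ ℤ/3 ⊕ ℤ/9 ⊕ ℤ/27

Derivation:
rank_ℚ(R)=3; free=3−3=0
SNF(R) diag = [3, 9, 27] → torsion [3, 9, 27]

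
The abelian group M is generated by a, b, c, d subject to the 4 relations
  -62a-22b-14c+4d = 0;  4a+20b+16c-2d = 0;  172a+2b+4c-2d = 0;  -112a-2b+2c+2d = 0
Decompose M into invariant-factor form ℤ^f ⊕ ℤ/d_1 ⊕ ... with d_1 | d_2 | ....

rank_ℚ(R)=4; free=4−4=0
SNF(R) diag = [2, 6, 18, 54] → torsion [2, 6, 18, 54]

Answer: M ≅ ℤ/2 ⊕ ℤ/6 ⊕ ℤ/18 ⊕ ℤ/54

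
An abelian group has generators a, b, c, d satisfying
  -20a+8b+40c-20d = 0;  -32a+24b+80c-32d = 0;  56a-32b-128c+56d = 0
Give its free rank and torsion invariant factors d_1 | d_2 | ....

Answer: M ≅ ℤ^1 ⊕ ℤ/4 ⊕ ℤ/8 ⊕ ℤ/16

Derivation:
rank_ℚ(R)=3; free=4−3=1
SNF(R) diag = [4, 8, 16] → torsion [4, 8, 16]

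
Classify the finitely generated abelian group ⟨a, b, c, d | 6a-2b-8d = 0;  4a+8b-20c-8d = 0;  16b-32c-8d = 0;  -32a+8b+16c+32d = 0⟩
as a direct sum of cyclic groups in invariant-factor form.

Answer: M ≅ ℤ/2 ⊕ ℤ/4 ⊕ ℤ/8 ⊕ ℤ/8

Derivation:
rank_ℚ(R)=4; free=4−4=0
SNF(R) diag = [2, 4, 8, 8] → torsion [2, 4, 8, 8]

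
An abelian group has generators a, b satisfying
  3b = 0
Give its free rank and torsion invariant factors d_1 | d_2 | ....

Answer: M ≅ ℤ^1 ⊕ ℤ/3

Derivation:
rank_ℚ(R)=1; free=2−1=1
SNF(R) diag = [3] → torsion [3]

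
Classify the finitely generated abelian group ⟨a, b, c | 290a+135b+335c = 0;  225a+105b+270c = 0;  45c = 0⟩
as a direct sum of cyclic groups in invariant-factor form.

Answer: M ≅ ℤ/5 ⊕ ℤ/15 ⊕ ℤ/45

Derivation:
rank_ℚ(R)=3; free=3−3=0
SNF(R) diag = [5, 15, 45] → torsion [5, 15, 45]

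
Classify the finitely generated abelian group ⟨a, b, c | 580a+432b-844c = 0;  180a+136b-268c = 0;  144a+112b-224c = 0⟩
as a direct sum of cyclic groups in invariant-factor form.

Answer: M ≅ ℤ/4 ⊕ ℤ/8 ⊕ ℤ/16

Derivation:
rank_ℚ(R)=3; free=3−3=0
SNF(R) diag = [4, 8, 16] → torsion [4, 8, 16]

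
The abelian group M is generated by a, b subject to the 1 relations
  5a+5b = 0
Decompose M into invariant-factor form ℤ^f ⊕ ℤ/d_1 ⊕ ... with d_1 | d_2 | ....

rank_ℚ(R)=1; free=2−1=1
SNF(R) diag = [5] → torsion [5]

Answer: M ≅ ℤ^1 ⊕ ℤ/5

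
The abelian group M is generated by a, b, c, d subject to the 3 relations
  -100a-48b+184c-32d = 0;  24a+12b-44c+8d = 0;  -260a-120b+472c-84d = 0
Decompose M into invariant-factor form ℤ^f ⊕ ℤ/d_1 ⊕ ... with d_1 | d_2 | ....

rank_ℚ(R)=3; free=4−3=1
SNF(R) diag = [4, 4, 12] → torsion [4, 4, 12]

Answer: M ≅ ℤ^1 ⊕ ℤ/4 ⊕ ℤ/4 ⊕ ℤ/12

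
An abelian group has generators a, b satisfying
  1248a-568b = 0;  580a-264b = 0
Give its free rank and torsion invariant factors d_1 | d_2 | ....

rank_ℚ(R)=2; free=2−2=0
SNF(R) diag = [4, 8] → torsion [4, 8]

Answer: M ≅ ℤ/4 ⊕ ℤ/8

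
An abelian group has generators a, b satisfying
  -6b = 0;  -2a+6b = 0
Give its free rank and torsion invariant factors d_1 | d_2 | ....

rank_ℚ(R)=2; free=2−2=0
SNF(R) diag = [2, 6] → torsion [2, 6]

Answer: M ≅ ℤ/2 ⊕ ℤ/6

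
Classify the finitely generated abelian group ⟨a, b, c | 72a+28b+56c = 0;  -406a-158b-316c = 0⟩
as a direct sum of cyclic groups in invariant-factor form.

Answer: M ≅ ℤ^1 ⊕ ℤ/2 ⊕ ℤ/4

Derivation:
rank_ℚ(R)=2; free=3−2=1
SNF(R) diag = [2, 4] → torsion [2, 4]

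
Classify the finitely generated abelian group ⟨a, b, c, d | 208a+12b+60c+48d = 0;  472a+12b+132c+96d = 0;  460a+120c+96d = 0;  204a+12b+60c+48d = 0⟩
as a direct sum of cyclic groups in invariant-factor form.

rank_ℚ(R)=4; free=4−4=0
SNF(R) diag = [4, 12, 24, 48] → torsion [4, 12, 24, 48]

Answer: M ≅ ℤ/4 ⊕ ℤ/12 ⊕ ℤ/24 ⊕ ℤ/48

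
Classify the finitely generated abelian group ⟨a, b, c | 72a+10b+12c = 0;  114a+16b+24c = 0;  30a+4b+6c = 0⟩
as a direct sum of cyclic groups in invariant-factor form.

rank_ℚ(R)=3; free=3−3=0
SNF(R) diag = [2, 6, 6] → torsion [2, 6, 6]

Answer: M ≅ ℤ/2 ⊕ ℤ/6 ⊕ ℤ/6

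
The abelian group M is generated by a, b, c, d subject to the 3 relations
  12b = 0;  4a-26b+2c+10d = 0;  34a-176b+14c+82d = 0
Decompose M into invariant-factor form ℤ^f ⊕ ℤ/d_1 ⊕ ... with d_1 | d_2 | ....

rank_ℚ(R)=3; free=4−3=1
SNF(R) diag = [2, 6, 12] → torsion [2, 6, 12]

Answer: M ≅ ℤ^1 ⊕ ℤ/2 ⊕ ℤ/6 ⊕ ℤ/12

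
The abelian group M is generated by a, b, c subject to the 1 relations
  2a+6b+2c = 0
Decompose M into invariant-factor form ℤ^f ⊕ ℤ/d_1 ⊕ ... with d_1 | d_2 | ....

rank_ℚ(R)=1; free=3−1=2
SNF(R) diag = [2] → torsion [2]

Answer: M ≅ ℤ^2 ⊕ ℤ/2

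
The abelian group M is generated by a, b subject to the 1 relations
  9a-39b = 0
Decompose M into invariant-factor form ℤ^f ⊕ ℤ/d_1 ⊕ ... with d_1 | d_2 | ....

Answer: M ≅ ℤ^1 ⊕ ℤ/3

Derivation:
rank_ℚ(R)=1; free=2−1=1
SNF(R) diag = [3] → torsion [3]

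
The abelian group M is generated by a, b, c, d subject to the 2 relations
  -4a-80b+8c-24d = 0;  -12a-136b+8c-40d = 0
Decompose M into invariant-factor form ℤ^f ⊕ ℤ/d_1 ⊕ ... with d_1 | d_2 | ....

Answer: M ≅ ℤ^2 ⊕ ℤ/4 ⊕ ℤ/8

Derivation:
rank_ℚ(R)=2; free=4−2=2
SNF(R) diag = [4, 8] → torsion [4, 8]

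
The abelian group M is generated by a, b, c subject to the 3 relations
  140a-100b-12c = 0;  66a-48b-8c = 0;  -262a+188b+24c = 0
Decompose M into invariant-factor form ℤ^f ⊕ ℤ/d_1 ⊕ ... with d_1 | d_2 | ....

rank_ℚ(R)=3; free=3−3=0
SNF(R) diag = [2, 4, 12] → torsion [2, 4, 12]

Answer: M ≅ ℤ/2 ⊕ ℤ/4 ⊕ ℤ/12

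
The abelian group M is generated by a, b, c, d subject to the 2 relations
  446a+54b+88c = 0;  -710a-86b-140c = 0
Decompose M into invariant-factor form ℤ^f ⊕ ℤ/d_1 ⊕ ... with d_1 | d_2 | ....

Answer: M ≅ ℤ^2 ⊕ ℤ/2 ⊕ ℤ/4

Derivation:
rank_ℚ(R)=2; free=4−2=2
SNF(R) diag = [2, 4] → torsion [2, 4]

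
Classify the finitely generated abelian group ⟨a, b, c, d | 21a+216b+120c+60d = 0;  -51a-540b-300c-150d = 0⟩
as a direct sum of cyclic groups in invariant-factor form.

Answer: M ≅ ℤ^2 ⊕ ℤ/3 ⊕ ℤ/6

Derivation:
rank_ℚ(R)=2; free=4−2=2
SNF(R) diag = [3, 6] → torsion [3, 6]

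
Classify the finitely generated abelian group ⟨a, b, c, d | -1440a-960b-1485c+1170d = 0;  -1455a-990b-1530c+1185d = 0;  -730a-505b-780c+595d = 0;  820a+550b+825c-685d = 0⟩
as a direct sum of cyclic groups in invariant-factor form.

rank_ℚ(R)=4; free=4−4=0
SNF(R) diag = [5, 15, 45, 135] → torsion [5, 15, 45, 135]

Answer: M ≅ ℤ/5 ⊕ ℤ/15 ⊕ ℤ/45 ⊕ ℤ/135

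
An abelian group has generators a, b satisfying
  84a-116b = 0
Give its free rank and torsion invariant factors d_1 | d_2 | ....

rank_ℚ(R)=1; free=2−1=1
SNF(R) diag = [4] → torsion [4]

Answer: M ≅ ℤ^1 ⊕ ℤ/4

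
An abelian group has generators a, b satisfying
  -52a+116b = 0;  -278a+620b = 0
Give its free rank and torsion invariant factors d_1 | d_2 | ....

rank_ℚ(R)=2; free=2−2=0
SNF(R) diag = [2, 4] → torsion [2, 4]

Answer: M ≅ ℤ/2 ⊕ ℤ/4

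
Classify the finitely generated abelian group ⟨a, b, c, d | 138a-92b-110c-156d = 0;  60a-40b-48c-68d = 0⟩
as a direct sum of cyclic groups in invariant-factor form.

rank_ℚ(R)=2; free=4−2=2
SNF(R) diag = [2, 4] → torsion [2, 4]

Answer: M ≅ ℤ^2 ⊕ ℤ/2 ⊕ ℤ/4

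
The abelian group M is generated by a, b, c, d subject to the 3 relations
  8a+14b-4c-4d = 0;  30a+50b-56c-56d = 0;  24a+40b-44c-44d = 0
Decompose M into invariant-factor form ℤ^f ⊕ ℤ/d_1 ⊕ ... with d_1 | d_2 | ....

Answer: M ≅ ℤ^1 ⊕ ℤ/2 ⊕ ℤ/2 ⊕ ℤ/4

Derivation:
rank_ℚ(R)=3; free=4−3=1
SNF(R) diag = [2, 2, 4] → torsion [2, 2, 4]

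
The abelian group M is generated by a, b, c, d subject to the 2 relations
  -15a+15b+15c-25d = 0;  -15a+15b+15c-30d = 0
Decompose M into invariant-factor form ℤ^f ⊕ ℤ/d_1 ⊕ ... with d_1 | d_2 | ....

rank_ℚ(R)=2; free=4−2=2
SNF(R) diag = [5, 15] → torsion [5, 15]

Answer: M ≅ ℤ^2 ⊕ ℤ/5 ⊕ ℤ/15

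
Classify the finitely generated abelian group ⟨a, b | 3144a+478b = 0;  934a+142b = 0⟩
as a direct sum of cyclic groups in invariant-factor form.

rank_ℚ(R)=2; free=2−2=0
SNF(R) diag = [2, 2] → torsion [2, 2]

Answer: M ≅ ℤ/2 ⊕ ℤ/2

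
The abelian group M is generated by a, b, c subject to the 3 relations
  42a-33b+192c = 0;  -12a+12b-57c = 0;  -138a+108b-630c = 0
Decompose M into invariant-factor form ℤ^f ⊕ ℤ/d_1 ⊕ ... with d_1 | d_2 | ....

rank_ℚ(R)=3; free=3−3=0
SNF(R) diag = [3, 3, 6] → torsion [3, 3, 6]

Answer: M ≅ ℤ/3 ⊕ ℤ/3 ⊕ ℤ/6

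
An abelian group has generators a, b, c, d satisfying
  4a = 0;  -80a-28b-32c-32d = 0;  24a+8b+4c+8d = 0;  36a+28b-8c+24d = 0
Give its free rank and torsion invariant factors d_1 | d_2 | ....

rank_ℚ(R)=4; free=4−4=0
SNF(R) diag = [4, 4, 4, 8] → torsion [4, 4, 4, 8]

Answer: M ≅ ℤ/4 ⊕ ℤ/4 ⊕ ℤ/4 ⊕ ℤ/8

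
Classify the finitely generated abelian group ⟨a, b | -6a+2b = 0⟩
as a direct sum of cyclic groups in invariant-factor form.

Answer: M ≅ ℤ^1 ⊕ ℤ/2

Derivation:
rank_ℚ(R)=1; free=2−1=1
SNF(R) diag = [2] → torsion [2]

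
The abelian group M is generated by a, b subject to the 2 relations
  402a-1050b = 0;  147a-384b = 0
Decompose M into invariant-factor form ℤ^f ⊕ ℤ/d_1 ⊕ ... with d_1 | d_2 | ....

Answer: M ≅ ℤ/3 ⊕ ℤ/6

Derivation:
rank_ℚ(R)=2; free=2−2=0
SNF(R) diag = [3, 6] → torsion [3, 6]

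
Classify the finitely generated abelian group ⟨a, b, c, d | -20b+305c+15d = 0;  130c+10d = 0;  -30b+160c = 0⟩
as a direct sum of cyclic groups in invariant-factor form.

rank_ℚ(R)=3; free=4−3=1
SNF(R) diag = [5, 10, 20] → torsion [5, 10, 20]

Answer: M ≅ ℤ^1 ⊕ ℤ/5 ⊕ ℤ/10 ⊕ ℤ/20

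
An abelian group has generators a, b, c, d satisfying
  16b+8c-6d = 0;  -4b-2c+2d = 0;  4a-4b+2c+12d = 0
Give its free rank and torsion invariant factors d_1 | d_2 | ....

rank_ℚ(R)=3; free=4−3=1
SNF(R) diag = [2, 2, 4] → torsion [2, 2, 4]

Answer: M ≅ ℤ^1 ⊕ ℤ/2 ⊕ ℤ/2 ⊕ ℤ/4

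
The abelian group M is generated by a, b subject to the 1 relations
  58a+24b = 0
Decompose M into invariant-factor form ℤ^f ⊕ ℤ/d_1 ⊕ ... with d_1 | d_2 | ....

Answer: M ≅ ℤ^1 ⊕ ℤ/2

Derivation:
rank_ℚ(R)=1; free=2−1=1
SNF(R) diag = [2] → torsion [2]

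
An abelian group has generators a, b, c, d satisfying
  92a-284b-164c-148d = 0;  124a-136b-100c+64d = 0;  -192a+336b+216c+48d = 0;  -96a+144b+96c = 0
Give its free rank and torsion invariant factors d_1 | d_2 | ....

Answer: M ≅ ℤ/4 ⊕ ℤ/12 ⊕ ℤ/24 ⊕ ℤ/48

Derivation:
rank_ℚ(R)=4; free=4−4=0
SNF(R) diag = [4, 12, 24, 48] → torsion [4, 12, 24, 48]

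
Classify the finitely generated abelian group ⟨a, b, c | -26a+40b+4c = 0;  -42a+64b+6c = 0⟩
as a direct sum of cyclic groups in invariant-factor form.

rank_ℚ(R)=2; free=3−2=1
SNF(R) diag = [2, 2] → torsion [2, 2]

Answer: M ≅ ℤ^1 ⊕ ℤ/2 ⊕ ℤ/2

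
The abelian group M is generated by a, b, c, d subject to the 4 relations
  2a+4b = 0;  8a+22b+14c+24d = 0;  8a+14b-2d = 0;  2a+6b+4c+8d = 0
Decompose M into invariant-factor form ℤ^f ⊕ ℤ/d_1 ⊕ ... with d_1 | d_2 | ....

Answer: M ≅ ℤ/2 ⊕ ℤ/2 ⊕ ℤ/2 ⊕ ℤ/6

Derivation:
rank_ℚ(R)=4; free=4−4=0
SNF(R) diag = [2, 2, 2, 6] → torsion [2, 2, 2, 6]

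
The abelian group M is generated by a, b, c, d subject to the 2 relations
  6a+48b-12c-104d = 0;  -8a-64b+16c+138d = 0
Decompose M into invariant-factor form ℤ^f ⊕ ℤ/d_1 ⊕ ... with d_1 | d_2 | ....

Answer: M ≅ ℤ^2 ⊕ ℤ/2 ⊕ ℤ/2

Derivation:
rank_ℚ(R)=2; free=4−2=2
SNF(R) diag = [2, 2] → torsion [2, 2]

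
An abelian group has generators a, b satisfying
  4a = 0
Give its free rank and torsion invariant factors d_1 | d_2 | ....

rank_ℚ(R)=1; free=2−1=1
SNF(R) diag = [4] → torsion [4]

Answer: M ≅ ℤ^1 ⊕ ℤ/4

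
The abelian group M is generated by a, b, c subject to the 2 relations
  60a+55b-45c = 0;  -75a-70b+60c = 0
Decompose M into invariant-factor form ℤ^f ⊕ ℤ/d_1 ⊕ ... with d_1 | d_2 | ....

rank_ℚ(R)=2; free=3−2=1
SNF(R) diag = [5, 15] → torsion [5, 15]

Answer: M ≅ ℤ^1 ⊕ ℤ/5 ⊕ ℤ/15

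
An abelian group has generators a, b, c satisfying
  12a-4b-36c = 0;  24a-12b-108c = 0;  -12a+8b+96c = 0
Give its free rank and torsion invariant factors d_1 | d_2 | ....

rank_ℚ(R)=3; free=3−3=0
SNF(R) diag = [4, 12, 24] → torsion [4, 12, 24]

Answer: M ≅ ℤ/4 ⊕ ℤ/12 ⊕ ℤ/24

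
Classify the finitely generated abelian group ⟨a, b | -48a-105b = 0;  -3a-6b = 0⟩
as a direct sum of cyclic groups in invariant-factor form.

rank_ℚ(R)=2; free=2−2=0
SNF(R) diag = [3, 9] → torsion [3, 9]

Answer: M ≅ ℤ/3 ⊕ ℤ/9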